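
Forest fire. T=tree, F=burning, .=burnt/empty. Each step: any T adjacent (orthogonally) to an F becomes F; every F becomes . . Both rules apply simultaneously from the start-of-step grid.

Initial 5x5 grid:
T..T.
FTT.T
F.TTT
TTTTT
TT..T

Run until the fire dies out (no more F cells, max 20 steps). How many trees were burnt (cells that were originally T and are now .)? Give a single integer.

Step 1: +3 fires, +2 burnt (F count now 3)
Step 2: +3 fires, +3 burnt (F count now 3)
Step 3: +3 fires, +3 burnt (F count now 3)
Step 4: +2 fires, +3 burnt (F count now 2)
Step 5: +2 fires, +2 burnt (F count now 2)
Step 6: +2 fires, +2 burnt (F count now 2)
Step 7: +0 fires, +2 burnt (F count now 0)
Fire out after step 7
Initially T: 16, now '.': 24
Total burnt (originally-T cells now '.'): 15

Answer: 15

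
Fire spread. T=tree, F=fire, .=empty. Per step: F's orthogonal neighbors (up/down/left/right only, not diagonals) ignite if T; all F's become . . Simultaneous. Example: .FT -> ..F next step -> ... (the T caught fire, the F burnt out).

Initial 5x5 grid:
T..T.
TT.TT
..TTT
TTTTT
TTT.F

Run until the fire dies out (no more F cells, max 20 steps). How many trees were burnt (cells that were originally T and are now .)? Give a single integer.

Step 1: +1 fires, +1 burnt (F count now 1)
Step 2: +2 fires, +1 burnt (F count now 2)
Step 3: +3 fires, +2 burnt (F count now 3)
Step 4: +4 fires, +3 burnt (F count now 4)
Step 5: +3 fires, +4 burnt (F count now 3)
Step 6: +1 fires, +3 burnt (F count now 1)
Step 7: +0 fires, +1 burnt (F count now 0)
Fire out after step 7
Initially T: 17, now '.': 22
Total burnt (originally-T cells now '.'): 14

Answer: 14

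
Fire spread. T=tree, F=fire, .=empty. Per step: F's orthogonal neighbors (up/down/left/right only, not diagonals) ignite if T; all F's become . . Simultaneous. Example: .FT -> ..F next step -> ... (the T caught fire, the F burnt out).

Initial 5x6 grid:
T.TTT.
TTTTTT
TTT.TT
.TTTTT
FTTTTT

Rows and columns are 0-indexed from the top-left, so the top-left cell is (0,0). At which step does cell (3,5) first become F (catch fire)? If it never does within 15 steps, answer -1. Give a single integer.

Step 1: cell (3,5)='T' (+1 fires, +1 burnt)
Step 2: cell (3,5)='T' (+2 fires, +1 burnt)
Step 3: cell (3,5)='T' (+3 fires, +2 burnt)
Step 4: cell (3,5)='T' (+5 fires, +3 burnt)
Step 5: cell (3,5)='T' (+4 fires, +5 burnt)
Step 6: cell (3,5)='F' (+5 fires, +4 burnt)
  -> target ignites at step 6
Step 7: cell (3,5)='.' (+3 fires, +5 burnt)
Step 8: cell (3,5)='.' (+2 fires, +3 burnt)
Step 9: cell (3,5)='.' (+0 fires, +2 burnt)
  fire out at step 9

6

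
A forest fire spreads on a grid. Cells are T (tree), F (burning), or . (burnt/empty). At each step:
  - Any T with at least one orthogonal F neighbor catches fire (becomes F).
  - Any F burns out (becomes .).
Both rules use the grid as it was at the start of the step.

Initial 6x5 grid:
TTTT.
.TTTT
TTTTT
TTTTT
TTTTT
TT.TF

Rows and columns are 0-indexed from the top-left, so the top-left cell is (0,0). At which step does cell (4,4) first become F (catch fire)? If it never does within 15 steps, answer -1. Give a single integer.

Step 1: cell (4,4)='F' (+2 fires, +1 burnt)
  -> target ignites at step 1
Step 2: cell (4,4)='.' (+2 fires, +2 burnt)
Step 3: cell (4,4)='.' (+3 fires, +2 burnt)
Step 4: cell (4,4)='.' (+4 fires, +3 burnt)
Step 5: cell (4,4)='.' (+5 fires, +4 burnt)
Step 6: cell (4,4)='.' (+5 fires, +5 burnt)
Step 7: cell (4,4)='.' (+3 fires, +5 burnt)
Step 8: cell (4,4)='.' (+1 fires, +3 burnt)
Step 9: cell (4,4)='.' (+1 fires, +1 burnt)
Step 10: cell (4,4)='.' (+0 fires, +1 burnt)
  fire out at step 10

1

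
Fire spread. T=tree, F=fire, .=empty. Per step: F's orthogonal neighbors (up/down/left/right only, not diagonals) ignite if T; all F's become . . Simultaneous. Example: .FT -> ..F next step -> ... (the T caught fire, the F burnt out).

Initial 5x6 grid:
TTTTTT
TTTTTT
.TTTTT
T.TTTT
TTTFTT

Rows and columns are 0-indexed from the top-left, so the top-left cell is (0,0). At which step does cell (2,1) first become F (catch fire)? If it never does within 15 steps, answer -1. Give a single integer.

Step 1: cell (2,1)='T' (+3 fires, +1 burnt)
Step 2: cell (2,1)='T' (+5 fires, +3 burnt)
Step 3: cell (2,1)='T' (+5 fires, +5 burnt)
Step 4: cell (2,1)='F' (+6 fires, +5 burnt)
  -> target ignites at step 4
Step 5: cell (2,1)='.' (+4 fires, +6 burnt)
Step 6: cell (2,1)='.' (+3 fires, +4 burnt)
Step 7: cell (2,1)='.' (+1 fires, +3 burnt)
Step 8: cell (2,1)='.' (+0 fires, +1 burnt)
  fire out at step 8

4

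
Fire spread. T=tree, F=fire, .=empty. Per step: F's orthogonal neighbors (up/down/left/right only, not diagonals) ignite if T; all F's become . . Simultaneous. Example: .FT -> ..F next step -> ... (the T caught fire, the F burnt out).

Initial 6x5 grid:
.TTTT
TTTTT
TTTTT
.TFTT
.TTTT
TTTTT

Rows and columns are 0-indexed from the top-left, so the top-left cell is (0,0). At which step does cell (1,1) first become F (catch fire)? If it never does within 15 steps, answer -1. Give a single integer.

Step 1: cell (1,1)='T' (+4 fires, +1 burnt)
Step 2: cell (1,1)='T' (+7 fires, +4 burnt)
Step 3: cell (1,1)='F' (+8 fires, +7 burnt)
  -> target ignites at step 3
Step 4: cell (1,1)='.' (+6 fires, +8 burnt)
Step 5: cell (1,1)='.' (+1 fires, +6 burnt)
Step 6: cell (1,1)='.' (+0 fires, +1 burnt)
  fire out at step 6

3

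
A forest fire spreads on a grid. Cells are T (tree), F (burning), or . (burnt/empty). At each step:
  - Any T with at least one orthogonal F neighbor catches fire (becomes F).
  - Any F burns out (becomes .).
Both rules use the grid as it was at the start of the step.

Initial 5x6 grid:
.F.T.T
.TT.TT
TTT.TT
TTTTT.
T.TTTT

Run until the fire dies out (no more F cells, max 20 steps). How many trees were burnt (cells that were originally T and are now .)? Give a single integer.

Answer: 20

Derivation:
Step 1: +1 fires, +1 burnt (F count now 1)
Step 2: +2 fires, +1 burnt (F count now 2)
Step 3: +3 fires, +2 burnt (F count now 3)
Step 4: +2 fires, +3 burnt (F count now 2)
Step 5: +3 fires, +2 burnt (F count now 3)
Step 6: +2 fires, +3 burnt (F count now 2)
Step 7: +2 fires, +2 burnt (F count now 2)
Step 8: +3 fires, +2 burnt (F count now 3)
Step 9: +1 fires, +3 burnt (F count now 1)
Step 10: +1 fires, +1 burnt (F count now 1)
Step 11: +0 fires, +1 burnt (F count now 0)
Fire out after step 11
Initially T: 21, now '.': 29
Total burnt (originally-T cells now '.'): 20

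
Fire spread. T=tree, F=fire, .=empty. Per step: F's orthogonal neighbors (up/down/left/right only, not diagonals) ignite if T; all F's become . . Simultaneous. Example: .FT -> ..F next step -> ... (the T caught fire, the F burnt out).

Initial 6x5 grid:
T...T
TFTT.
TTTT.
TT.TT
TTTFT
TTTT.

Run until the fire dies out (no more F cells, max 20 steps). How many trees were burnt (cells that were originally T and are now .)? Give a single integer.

Answer: 20

Derivation:
Step 1: +7 fires, +2 burnt (F count now 7)
Step 2: +9 fires, +7 burnt (F count now 9)
Step 3: +3 fires, +9 burnt (F count now 3)
Step 4: +1 fires, +3 burnt (F count now 1)
Step 5: +0 fires, +1 burnt (F count now 0)
Fire out after step 5
Initially T: 21, now '.': 29
Total burnt (originally-T cells now '.'): 20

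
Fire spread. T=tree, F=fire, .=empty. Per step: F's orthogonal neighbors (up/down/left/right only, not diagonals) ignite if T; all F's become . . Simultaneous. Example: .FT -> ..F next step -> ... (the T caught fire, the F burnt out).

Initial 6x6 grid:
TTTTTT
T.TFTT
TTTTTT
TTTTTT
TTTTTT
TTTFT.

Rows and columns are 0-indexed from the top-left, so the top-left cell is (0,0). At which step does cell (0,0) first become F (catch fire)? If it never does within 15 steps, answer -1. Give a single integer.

Step 1: cell (0,0)='T' (+7 fires, +2 burnt)
Step 2: cell (0,0)='T' (+9 fires, +7 burnt)
Step 3: cell (0,0)='T' (+9 fires, +9 burnt)
Step 4: cell (0,0)='F' (+5 fires, +9 burnt)
  -> target ignites at step 4
Step 5: cell (0,0)='.' (+2 fires, +5 burnt)
Step 6: cell (0,0)='.' (+0 fires, +2 burnt)
  fire out at step 6

4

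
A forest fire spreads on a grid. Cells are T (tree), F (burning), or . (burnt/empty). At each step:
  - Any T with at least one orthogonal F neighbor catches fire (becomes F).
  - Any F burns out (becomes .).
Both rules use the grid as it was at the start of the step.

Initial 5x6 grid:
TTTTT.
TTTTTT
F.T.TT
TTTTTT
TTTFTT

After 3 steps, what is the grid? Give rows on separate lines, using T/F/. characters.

Step 1: 5 trees catch fire, 2 burn out
  TTTTT.
  FTTTTT
  ..T.TT
  FTTFTT
  TTF.FT
Step 2: 8 trees catch fire, 5 burn out
  FTTTT.
  .FTTTT
  ..T.TT
  .FF.FT
  FF...F
Step 3: 5 trees catch fire, 8 burn out
  .FTTT.
  ..FTTT
  ..F.FT
  .....F
  ......

.FTTT.
..FTTT
..F.FT
.....F
......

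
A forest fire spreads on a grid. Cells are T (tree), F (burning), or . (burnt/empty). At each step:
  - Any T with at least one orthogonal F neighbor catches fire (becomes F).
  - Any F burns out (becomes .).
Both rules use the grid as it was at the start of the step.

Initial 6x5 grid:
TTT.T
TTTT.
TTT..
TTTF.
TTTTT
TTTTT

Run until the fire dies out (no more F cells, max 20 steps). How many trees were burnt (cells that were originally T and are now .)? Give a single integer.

Answer: 23

Derivation:
Step 1: +2 fires, +1 burnt (F count now 2)
Step 2: +5 fires, +2 burnt (F count now 5)
Step 3: +6 fires, +5 burnt (F count now 6)
Step 4: +6 fires, +6 burnt (F count now 6)
Step 5: +3 fires, +6 burnt (F count now 3)
Step 6: +1 fires, +3 burnt (F count now 1)
Step 7: +0 fires, +1 burnt (F count now 0)
Fire out after step 7
Initially T: 24, now '.': 29
Total burnt (originally-T cells now '.'): 23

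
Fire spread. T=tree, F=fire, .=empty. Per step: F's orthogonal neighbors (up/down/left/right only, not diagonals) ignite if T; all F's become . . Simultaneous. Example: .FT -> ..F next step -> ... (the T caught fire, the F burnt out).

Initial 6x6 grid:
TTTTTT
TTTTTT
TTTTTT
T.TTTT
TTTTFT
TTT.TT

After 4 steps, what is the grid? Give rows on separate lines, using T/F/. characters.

Step 1: 4 trees catch fire, 1 burn out
  TTTTTT
  TTTTTT
  TTTTTT
  T.TTFT
  TTTF.F
  TTT.FT
Step 2: 5 trees catch fire, 4 burn out
  TTTTTT
  TTTTTT
  TTTTFT
  T.TF.F
  TTF...
  TTT..F
Step 3: 6 trees catch fire, 5 burn out
  TTTTTT
  TTTTFT
  TTTF.F
  T.F...
  TF....
  TTF...
Step 4: 6 trees catch fire, 6 burn out
  TTTTFT
  TTTF.F
  TTF...
  T.....
  F.....
  TF....

TTTTFT
TTTF.F
TTF...
T.....
F.....
TF....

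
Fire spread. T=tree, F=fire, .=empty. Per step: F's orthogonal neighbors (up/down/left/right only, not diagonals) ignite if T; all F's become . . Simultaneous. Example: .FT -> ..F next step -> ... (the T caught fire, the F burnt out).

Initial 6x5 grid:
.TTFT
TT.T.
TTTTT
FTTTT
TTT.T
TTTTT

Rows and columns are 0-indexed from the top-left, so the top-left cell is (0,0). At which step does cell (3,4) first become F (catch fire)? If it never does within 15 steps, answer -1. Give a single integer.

Step 1: cell (3,4)='T' (+6 fires, +2 burnt)
Step 2: cell (3,4)='T' (+7 fires, +6 burnt)
Step 3: cell (3,4)='T' (+6 fires, +7 burnt)
Step 4: cell (3,4)='F' (+2 fires, +6 burnt)
  -> target ignites at step 4
Step 5: cell (3,4)='.' (+2 fires, +2 burnt)
Step 6: cell (3,4)='.' (+1 fires, +2 burnt)
Step 7: cell (3,4)='.' (+0 fires, +1 burnt)
  fire out at step 7

4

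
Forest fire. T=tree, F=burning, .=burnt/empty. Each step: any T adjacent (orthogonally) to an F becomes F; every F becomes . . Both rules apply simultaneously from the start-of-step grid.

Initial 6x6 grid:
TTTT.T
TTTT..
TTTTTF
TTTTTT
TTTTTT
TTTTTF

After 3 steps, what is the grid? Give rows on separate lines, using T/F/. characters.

Step 1: 4 trees catch fire, 2 burn out
  TTTT.T
  TTTT..
  TTTTF.
  TTTTTF
  TTTTTF
  TTTTF.
Step 2: 4 trees catch fire, 4 burn out
  TTTT.T
  TTTT..
  TTTF..
  TTTTF.
  TTTTF.
  TTTF..
Step 3: 5 trees catch fire, 4 burn out
  TTTT.T
  TTTF..
  TTF...
  TTTF..
  TTTF..
  TTF...

TTTT.T
TTTF..
TTF...
TTTF..
TTTF..
TTF...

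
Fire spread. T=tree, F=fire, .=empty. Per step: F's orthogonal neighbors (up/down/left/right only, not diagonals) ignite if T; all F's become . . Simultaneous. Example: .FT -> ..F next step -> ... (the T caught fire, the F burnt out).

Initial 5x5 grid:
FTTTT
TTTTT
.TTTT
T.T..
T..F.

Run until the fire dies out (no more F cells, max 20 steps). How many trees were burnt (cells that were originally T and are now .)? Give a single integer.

Step 1: +2 fires, +2 burnt (F count now 2)
Step 2: +2 fires, +2 burnt (F count now 2)
Step 3: +3 fires, +2 burnt (F count now 3)
Step 4: +3 fires, +3 burnt (F count now 3)
Step 5: +3 fires, +3 burnt (F count now 3)
Step 6: +1 fires, +3 burnt (F count now 1)
Step 7: +0 fires, +1 burnt (F count now 0)
Fire out after step 7
Initially T: 16, now '.': 23
Total burnt (originally-T cells now '.'): 14

Answer: 14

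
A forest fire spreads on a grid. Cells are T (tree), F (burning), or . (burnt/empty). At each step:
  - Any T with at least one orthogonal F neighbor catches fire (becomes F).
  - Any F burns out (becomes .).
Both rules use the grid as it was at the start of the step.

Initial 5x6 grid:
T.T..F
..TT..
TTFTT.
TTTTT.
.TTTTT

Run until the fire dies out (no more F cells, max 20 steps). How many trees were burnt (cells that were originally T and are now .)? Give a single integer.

Step 1: +4 fires, +2 burnt (F count now 4)
Step 2: +7 fires, +4 burnt (F count now 7)
Step 3: +4 fires, +7 burnt (F count now 4)
Step 4: +1 fires, +4 burnt (F count now 1)
Step 5: +1 fires, +1 burnt (F count now 1)
Step 6: +0 fires, +1 burnt (F count now 0)
Fire out after step 6
Initially T: 18, now '.': 29
Total burnt (originally-T cells now '.'): 17

Answer: 17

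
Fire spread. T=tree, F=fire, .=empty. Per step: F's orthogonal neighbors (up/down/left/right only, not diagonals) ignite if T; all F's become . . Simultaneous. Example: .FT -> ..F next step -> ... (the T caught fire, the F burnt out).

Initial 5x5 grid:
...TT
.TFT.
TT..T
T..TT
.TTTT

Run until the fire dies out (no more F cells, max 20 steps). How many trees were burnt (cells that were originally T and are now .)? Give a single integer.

Step 1: +2 fires, +1 burnt (F count now 2)
Step 2: +2 fires, +2 burnt (F count now 2)
Step 3: +2 fires, +2 burnt (F count now 2)
Step 4: +1 fires, +2 burnt (F count now 1)
Step 5: +0 fires, +1 burnt (F count now 0)
Fire out after step 5
Initially T: 14, now '.': 18
Total burnt (originally-T cells now '.'): 7

Answer: 7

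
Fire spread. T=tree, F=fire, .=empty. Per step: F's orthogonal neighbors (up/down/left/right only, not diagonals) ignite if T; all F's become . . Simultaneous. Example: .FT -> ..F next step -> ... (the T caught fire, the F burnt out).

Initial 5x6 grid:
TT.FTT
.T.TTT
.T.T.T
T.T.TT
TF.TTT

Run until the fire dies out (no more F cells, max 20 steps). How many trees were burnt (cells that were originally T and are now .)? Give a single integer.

Step 1: +3 fires, +2 burnt (F count now 3)
Step 2: +4 fires, +3 burnt (F count now 4)
Step 3: +1 fires, +4 burnt (F count now 1)
Step 4: +1 fires, +1 burnt (F count now 1)
Step 5: +1 fires, +1 burnt (F count now 1)
Step 6: +2 fires, +1 burnt (F count now 2)
Step 7: +1 fires, +2 burnt (F count now 1)
Step 8: +1 fires, +1 burnt (F count now 1)
Step 9: +0 fires, +1 burnt (F count now 0)
Fire out after step 9
Initially T: 19, now '.': 25
Total burnt (originally-T cells now '.'): 14

Answer: 14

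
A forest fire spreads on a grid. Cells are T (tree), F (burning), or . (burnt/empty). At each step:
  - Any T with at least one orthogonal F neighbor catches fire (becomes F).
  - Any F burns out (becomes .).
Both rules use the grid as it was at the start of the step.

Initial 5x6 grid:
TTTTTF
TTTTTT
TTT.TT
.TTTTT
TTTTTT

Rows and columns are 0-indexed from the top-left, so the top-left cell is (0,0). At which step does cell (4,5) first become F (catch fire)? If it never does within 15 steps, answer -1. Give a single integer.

Step 1: cell (4,5)='T' (+2 fires, +1 burnt)
Step 2: cell (4,5)='T' (+3 fires, +2 burnt)
Step 3: cell (4,5)='T' (+4 fires, +3 burnt)
Step 4: cell (4,5)='F' (+4 fires, +4 burnt)
  -> target ignites at step 4
Step 5: cell (4,5)='.' (+5 fires, +4 burnt)
Step 6: cell (4,5)='.' (+4 fires, +5 burnt)
Step 7: cell (4,5)='.' (+3 fires, +4 burnt)
Step 8: cell (4,5)='.' (+1 fires, +3 burnt)
Step 9: cell (4,5)='.' (+1 fires, +1 burnt)
Step 10: cell (4,5)='.' (+0 fires, +1 burnt)
  fire out at step 10

4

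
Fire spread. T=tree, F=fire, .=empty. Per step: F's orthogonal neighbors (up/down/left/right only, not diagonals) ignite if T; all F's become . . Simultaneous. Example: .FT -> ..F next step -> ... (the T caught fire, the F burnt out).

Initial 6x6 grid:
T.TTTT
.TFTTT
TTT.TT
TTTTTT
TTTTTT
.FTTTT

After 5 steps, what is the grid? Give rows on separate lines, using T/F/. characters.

Step 1: 6 trees catch fire, 2 burn out
  T.FTTT
  .F.FTT
  TTF.TT
  TTTTTT
  TFTTTT
  ..FTTT
Step 2: 8 trees catch fire, 6 burn out
  T..FTT
  ....FT
  TF..TT
  TFFTTT
  F.FTTT
  ...FTT
Step 3: 8 trees catch fire, 8 burn out
  T...FT
  .....F
  F...FT
  F..FTT
  ...FTT
  ....FT
Step 4: 5 trees catch fire, 8 burn out
  T....F
  ......
  .....F
  ....FT
  ....FT
  .....F
Step 5: 2 trees catch fire, 5 burn out
  T.....
  ......
  ......
  .....F
  .....F
  ......

T.....
......
......
.....F
.....F
......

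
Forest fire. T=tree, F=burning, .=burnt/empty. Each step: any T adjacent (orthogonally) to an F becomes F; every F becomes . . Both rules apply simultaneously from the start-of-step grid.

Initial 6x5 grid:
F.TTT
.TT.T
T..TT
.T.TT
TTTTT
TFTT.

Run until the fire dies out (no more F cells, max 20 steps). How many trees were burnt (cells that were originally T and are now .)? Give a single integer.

Answer: 19

Derivation:
Step 1: +3 fires, +2 burnt (F count now 3)
Step 2: +4 fires, +3 burnt (F count now 4)
Step 3: +1 fires, +4 burnt (F count now 1)
Step 4: +2 fires, +1 burnt (F count now 2)
Step 5: +2 fires, +2 burnt (F count now 2)
Step 6: +1 fires, +2 burnt (F count now 1)
Step 7: +1 fires, +1 burnt (F count now 1)
Step 8: +1 fires, +1 burnt (F count now 1)
Step 9: +1 fires, +1 burnt (F count now 1)
Step 10: +1 fires, +1 burnt (F count now 1)
Step 11: +1 fires, +1 burnt (F count now 1)
Step 12: +1 fires, +1 burnt (F count now 1)
Step 13: +0 fires, +1 burnt (F count now 0)
Fire out after step 13
Initially T: 20, now '.': 29
Total burnt (originally-T cells now '.'): 19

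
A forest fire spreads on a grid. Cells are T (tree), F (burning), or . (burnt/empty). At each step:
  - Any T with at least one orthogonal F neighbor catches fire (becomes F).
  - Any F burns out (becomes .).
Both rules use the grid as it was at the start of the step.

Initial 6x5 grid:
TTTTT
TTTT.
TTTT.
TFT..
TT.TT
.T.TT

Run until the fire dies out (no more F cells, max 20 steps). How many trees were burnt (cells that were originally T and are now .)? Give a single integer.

Answer: 18

Derivation:
Step 1: +4 fires, +1 burnt (F count now 4)
Step 2: +5 fires, +4 burnt (F count now 5)
Step 3: +4 fires, +5 burnt (F count now 4)
Step 4: +3 fires, +4 burnt (F count now 3)
Step 5: +1 fires, +3 burnt (F count now 1)
Step 6: +1 fires, +1 burnt (F count now 1)
Step 7: +0 fires, +1 burnt (F count now 0)
Fire out after step 7
Initially T: 22, now '.': 26
Total burnt (originally-T cells now '.'): 18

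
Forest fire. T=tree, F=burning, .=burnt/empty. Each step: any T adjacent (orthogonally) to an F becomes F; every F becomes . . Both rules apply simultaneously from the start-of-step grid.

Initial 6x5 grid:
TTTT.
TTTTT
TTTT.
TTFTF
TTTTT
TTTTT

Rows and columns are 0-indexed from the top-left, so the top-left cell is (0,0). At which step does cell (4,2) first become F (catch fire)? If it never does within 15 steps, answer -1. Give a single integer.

Step 1: cell (4,2)='F' (+5 fires, +2 burnt)
  -> target ignites at step 1
Step 2: cell (4,2)='.' (+8 fires, +5 burnt)
Step 3: cell (4,2)='.' (+7 fires, +8 burnt)
Step 4: cell (4,2)='.' (+5 fires, +7 burnt)
Step 5: cell (4,2)='.' (+1 fires, +5 burnt)
Step 6: cell (4,2)='.' (+0 fires, +1 burnt)
  fire out at step 6

1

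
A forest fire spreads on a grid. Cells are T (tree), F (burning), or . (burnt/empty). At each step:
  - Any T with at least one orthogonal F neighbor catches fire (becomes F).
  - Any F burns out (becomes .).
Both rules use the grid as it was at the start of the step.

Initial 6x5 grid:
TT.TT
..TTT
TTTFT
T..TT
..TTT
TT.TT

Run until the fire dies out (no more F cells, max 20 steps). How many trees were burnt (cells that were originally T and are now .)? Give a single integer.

Answer: 17

Derivation:
Step 1: +4 fires, +1 burnt (F count now 4)
Step 2: +6 fires, +4 burnt (F count now 6)
Step 3: +5 fires, +6 burnt (F count now 5)
Step 4: +2 fires, +5 burnt (F count now 2)
Step 5: +0 fires, +2 burnt (F count now 0)
Fire out after step 5
Initially T: 21, now '.': 26
Total burnt (originally-T cells now '.'): 17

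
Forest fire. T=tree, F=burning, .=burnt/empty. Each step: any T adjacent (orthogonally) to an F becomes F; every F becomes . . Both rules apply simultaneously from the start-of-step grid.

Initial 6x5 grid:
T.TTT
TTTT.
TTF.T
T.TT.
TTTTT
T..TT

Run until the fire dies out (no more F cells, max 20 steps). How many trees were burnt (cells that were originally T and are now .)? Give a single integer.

Answer: 21

Derivation:
Step 1: +3 fires, +1 burnt (F count now 3)
Step 2: +6 fires, +3 burnt (F count now 6)
Step 3: +5 fires, +6 burnt (F count now 5)
Step 4: +5 fires, +5 burnt (F count now 5)
Step 5: +2 fires, +5 burnt (F count now 2)
Step 6: +0 fires, +2 burnt (F count now 0)
Fire out after step 6
Initially T: 22, now '.': 29
Total burnt (originally-T cells now '.'): 21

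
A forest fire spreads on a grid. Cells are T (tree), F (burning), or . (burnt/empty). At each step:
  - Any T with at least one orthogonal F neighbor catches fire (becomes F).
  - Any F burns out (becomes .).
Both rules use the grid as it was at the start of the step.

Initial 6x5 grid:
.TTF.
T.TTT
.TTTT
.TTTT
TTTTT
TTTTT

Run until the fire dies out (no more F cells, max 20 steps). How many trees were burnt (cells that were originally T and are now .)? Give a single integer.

Step 1: +2 fires, +1 burnt (F count now 2)
Step 2: +4 fires, +2 burnt (F count now 4)
Step 3: +3 fires, +4 burnt (F count now 3)
Step 4: +4 fires, +3 burnt (F count now 4)
Step 5: +4 fires, +4 burnt (F count now 4)
Step 6: +3 fires, +4 burnt (F count now 3)
Step 7: +2 fires, +3 burnt (F count now 2)
Step 8: +1 fires, +2 burnt (F count now 1)
Step 9: +0 fires, +1 burnt (F count now 0)
Fire out after step 9
Initially T: 24, now '.': 29
Total burnt (originally-T cells now '.'): 23

Answer: 23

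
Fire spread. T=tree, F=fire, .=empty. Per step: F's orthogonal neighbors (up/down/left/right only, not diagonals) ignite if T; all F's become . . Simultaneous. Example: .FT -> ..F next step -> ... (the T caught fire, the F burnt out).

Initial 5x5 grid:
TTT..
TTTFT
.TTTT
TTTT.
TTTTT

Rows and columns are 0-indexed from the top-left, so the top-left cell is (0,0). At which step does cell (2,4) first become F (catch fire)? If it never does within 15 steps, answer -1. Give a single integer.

Step 1: cell (2,4)='T' (+3 fires, +1 burnt)
Step 2: cell (2,4)='F' (+5 fires, +3 burnt)
  -> target ignites at step 2
Step 3: cell (2,4)='.' (+5 fires, +5 burnt)
Step 4: cell (2,4)='.' (+4 fires, +5 burnt)
Step 5: cell (2,4)='.' (+2 fires, +4 burnt)
Step 6: cell (2,4)='.' (+1 fires, +2 burnt)
Step 7: cell (2,4)='.' (+0 fires, +1 burnt)
  fire out at step 7

2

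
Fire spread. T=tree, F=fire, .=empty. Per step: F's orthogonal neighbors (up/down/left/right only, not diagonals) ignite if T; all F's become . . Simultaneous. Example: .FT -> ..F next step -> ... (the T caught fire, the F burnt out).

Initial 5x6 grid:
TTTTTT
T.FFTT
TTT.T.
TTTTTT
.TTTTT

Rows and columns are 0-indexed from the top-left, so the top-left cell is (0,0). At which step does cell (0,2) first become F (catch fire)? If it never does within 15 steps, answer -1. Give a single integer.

Step 1: cell (0,2)='F' (+4 fires, +2 burnt)
  -> target ignites at step 1
Step 2: cell (0,2)='.' (+6 fires, +4 burnt)
Step 3: cell (0,2)='.' (+7 fires, +6 burnt)
Step 4: cell (0,2)='.' (+6 fires, +7 burnt)
Step 5: cell (0,2)='.' (+1 fires, +6 burnt)
Step 6: cell (0,2)='.' (+0 fires, +1 burnt)
  fire out at step 6

1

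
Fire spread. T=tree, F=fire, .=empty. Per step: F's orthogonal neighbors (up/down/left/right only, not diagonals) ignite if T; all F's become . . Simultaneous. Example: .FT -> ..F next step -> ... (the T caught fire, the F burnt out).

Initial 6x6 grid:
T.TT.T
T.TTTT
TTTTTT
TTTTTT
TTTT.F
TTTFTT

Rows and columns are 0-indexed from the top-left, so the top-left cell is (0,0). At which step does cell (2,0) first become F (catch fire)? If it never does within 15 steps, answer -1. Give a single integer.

Step 1: cell (2,0)='T' (+5 fires, +2 burnt)
Step 2: cell (2,0)='T' (+5 fires, +5 burnt)
Step 3: cell (2,0)='T' (+6 fires, +5 burnt)
Step 4: cell (2,0)='T' (+6 fires, +6 burnt)
Step 5: cell (2,0)='T' (+4 fires, +6 burnt)
Step 6: cell (2,0)='F' (+2 fires, +4 burnt)
  -> target ignites at step 6
Step 7: cell (2,0)='.' (+1 fires, +2 burnt)
Step 8: cell (2,0)='.' (+1 fires, +1 burnt)
Step 9: cell (2,0)='.' (+0 fires, +1 burnt)
  fire out at step 9

6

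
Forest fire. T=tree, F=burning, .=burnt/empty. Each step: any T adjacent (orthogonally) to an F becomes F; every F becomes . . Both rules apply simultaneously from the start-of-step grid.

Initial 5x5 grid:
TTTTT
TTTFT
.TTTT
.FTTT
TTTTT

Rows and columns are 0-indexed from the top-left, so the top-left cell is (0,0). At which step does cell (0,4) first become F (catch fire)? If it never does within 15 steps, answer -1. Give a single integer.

Step 1: cell (0,4)='T' (+7 fires, +2 burnt)
Step 2: cell (0,4)='F' (+8 fires, +7 burnt)
  -> target ignites at step 2
Step 3: cell (0,4)='.' (+4 fires, +8 burnt)
Step 4: cell (0,4)='.' (+2 fires, +4 burnt)
Step 5: cell (0,4)='.' (+0 fires, +2 burnt)
  fire out at step 5

2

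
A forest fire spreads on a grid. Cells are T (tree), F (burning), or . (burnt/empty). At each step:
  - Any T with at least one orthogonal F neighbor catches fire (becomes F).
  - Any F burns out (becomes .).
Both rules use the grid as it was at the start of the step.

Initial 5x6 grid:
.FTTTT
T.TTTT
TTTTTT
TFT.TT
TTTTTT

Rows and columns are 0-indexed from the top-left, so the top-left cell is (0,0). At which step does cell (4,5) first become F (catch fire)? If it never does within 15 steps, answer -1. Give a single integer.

Step 1: cell (4,5)='T' (+5 fires, +2 burnt)
Step 2: cell (4,5)='T' (+6 fires, +5 burnt)
Step 3: cell (4,5)='T' (+5 fires, +6 burnt)
Step 4: cell (4,5)='T' (+4 fires, +5 burnt)
Step 5: cell (4,5)='F' (+4 fires, +4 burnt)
  -> target ignites at step 5
Step 6: cell (4,5)='.' (+1 fires, +4 burnt)
Step 7: cell (4,5)='.' (+0 fires, +1 burnt)
  fire out at step 7

5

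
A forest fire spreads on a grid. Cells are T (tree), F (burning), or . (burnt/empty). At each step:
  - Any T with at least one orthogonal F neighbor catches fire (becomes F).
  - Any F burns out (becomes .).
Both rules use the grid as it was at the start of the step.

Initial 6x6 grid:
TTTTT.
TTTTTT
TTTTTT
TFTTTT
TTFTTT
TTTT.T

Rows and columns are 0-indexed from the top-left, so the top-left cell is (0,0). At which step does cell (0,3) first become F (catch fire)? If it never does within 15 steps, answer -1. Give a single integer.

Step 1: cell (0,3)='T' (+6 fires, +2 burnt)
Step 2: cell (0,3)='T' (+8 fires, +6 burnt)
Step 3: cell (0,3)='T' (+7 fires, +8 burnt)
Step 4: cell (0,3)='T' (+6 fires, +7 burnt)
Step 5: cell (0,3)='F' (+3 fires, +6 burnt)
  -> target ignites at step 5
Step 6: cell (0,3)='.' (+2 fires, +3 burnt)
Step 7: cell (0,3)='.' (+0 fires, +2 burnt)
  fire out at step 7

5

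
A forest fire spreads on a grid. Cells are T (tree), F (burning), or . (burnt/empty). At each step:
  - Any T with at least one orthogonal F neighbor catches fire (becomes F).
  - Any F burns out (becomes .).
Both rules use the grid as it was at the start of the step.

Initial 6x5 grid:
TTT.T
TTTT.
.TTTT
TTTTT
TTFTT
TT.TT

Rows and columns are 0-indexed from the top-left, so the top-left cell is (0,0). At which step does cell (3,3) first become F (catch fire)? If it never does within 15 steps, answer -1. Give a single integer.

Step 1: cell (3,3)='T' (+3 fires, +1 burnt)
Step 2: cell (3,3)='F' (+7 fires, +3 burnt)
  -> target ignites at step 2
Step 3: cell (3,3)='.' (+7 fires, +7 burnt)
Step 4: cell (3,3)='.' (+4 fires, +7 burnt)
Step 5: cell (3,3)='.' (+2 fires, +4 burnt)
Step 6: cell (3,3)='.' (+1 fires, +2 burnt)
Step 7: cell (3,3)='.' (+0 fires, +1 burnt)
  fire out at step 7

2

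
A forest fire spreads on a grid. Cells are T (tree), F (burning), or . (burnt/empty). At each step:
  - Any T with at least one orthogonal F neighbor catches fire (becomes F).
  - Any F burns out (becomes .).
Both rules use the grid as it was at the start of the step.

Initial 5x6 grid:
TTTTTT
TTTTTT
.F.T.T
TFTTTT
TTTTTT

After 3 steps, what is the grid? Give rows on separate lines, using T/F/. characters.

Step 1: 4 trees catch fire, 2 burn out
  TTTTTT
  TFTTTT
  ...T.T
  F.FTTT
  TFTTTT
Step 2: 6 trees catch fire, 4 burn out
  TFTTTT
  F.FTTT
  ...T.T
  ...FTT
  F.FTTT
Step 3: 6 trees catch fire, 6 burn out
  F.FTTT
  ...FTT
  ...F.T
  ....FT
  ...FTT

F.FTTT
...FTT
...F.T
....FT
...FTT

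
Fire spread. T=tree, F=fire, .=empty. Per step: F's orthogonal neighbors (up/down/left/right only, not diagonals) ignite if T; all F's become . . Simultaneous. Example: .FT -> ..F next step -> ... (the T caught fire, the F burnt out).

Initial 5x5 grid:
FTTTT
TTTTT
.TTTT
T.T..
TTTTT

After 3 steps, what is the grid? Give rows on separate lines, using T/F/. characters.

Step 1: 2 trees catch fire, 1 burn out
  .FTTT
  FTTTT
  .TTTT
  T.T..
  TTTTT
Step 2: 2 trees catch fire, 2 burn out
  ..FTT
  .FTTT
  .TTTT
  T.T..
  TTTTT
Step 3: 3 trees catch fire, 2 burn out
  ...FT
  ..FTT
  .FTTT
  T.T..
  TTTTT

...FT
..FTT
.FTTT
T.T..
TTTTT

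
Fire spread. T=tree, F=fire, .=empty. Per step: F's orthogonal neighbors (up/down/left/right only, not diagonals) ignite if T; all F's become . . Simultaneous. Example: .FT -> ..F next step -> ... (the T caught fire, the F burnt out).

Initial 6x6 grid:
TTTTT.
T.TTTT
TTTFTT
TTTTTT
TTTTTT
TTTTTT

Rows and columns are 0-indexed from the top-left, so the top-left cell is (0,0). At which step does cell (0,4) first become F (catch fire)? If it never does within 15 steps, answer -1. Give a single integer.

Step 1: cell (0,4)='T' (+4 fires, +1 burnt)
Step 2: cell (0,4)='T' (+8 fires, +4 burnt)
Step 3: cell (0,4)='F' (+9 fires, +8 burnt)
  -> target ignites at step 3
Step 4: cell (0,4)='.' (+7 fires, +9 burnt)
Step 5: cell (0,4)='.' (+4 fires, +7 burnt)
Step 6: cell (0,4)='.' (+1 fires, +4 burnt)
Step 7: cell (0,4)='.' (+0 fires, +1 burnt)
  fire out at step 7

3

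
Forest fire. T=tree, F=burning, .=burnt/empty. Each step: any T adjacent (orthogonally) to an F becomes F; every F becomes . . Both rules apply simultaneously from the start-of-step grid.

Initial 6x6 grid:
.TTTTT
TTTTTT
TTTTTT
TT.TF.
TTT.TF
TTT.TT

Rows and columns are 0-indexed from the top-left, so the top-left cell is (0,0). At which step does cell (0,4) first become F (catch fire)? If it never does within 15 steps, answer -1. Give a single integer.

Step 1: cell (0,4)='T' (+4 fires, +2 burnt)
Step 2: cell (0,4)='T' (+4 fires, +4 burnt)
Step 3: cell (0,4)='F' (+4 fires, +4 burnt)
  -> target ignites at step 3
Step 4: cell (0,4)='.' (+4 fires, +4 burnt)
Step 5: cell (0,4)='.' (+4 fires, +4 burnt)
Step 6: cell (0,4)='.' (+4 fires, +4 burnt)
Step 7: cell (0,4)='.' (+3 fires, +4 burnt)
Step 8: cell (0,4)='.' (+2 fires, +3 burnt)
Step 9: cell (0,4)='.' (+0 fires, +2 burnt)
  fire out at step 9

3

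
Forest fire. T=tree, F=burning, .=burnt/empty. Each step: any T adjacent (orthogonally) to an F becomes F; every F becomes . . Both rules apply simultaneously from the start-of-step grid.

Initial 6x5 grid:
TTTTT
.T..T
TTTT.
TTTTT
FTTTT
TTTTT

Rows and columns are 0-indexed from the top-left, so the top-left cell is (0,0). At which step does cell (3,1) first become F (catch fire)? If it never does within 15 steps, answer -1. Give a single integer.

Step 1: cell (3,1)='T' (+3 fires, +1 burnt)
Step 2: cell (3,1)='F' (+4 fires, +3 burnt)
  -> target ignites at step 2
Step 3: cell (3,1)='.' (+4 fires, +4 burnt)
Step 4: cell (3,1)='.' (+5 fires, +4 burnt)
Step 5: cell (3,1)='.' (+4 fires, +5 burnt)
Step 6: cell (3,1)='.' (+2 fires, +4 burnt)
Step 7: cell (3,1)='.' (+1 fires, +2 burnt)
Step 8: cell (3,1)='.' (+1 fires, +1 burnt)
Step 9: cell (3,1)='.' (+1 fires, +1 burnt)
Step 10: cell (3,1)='.' (+0 fires, +1 burnt)
  fire out at step 10

2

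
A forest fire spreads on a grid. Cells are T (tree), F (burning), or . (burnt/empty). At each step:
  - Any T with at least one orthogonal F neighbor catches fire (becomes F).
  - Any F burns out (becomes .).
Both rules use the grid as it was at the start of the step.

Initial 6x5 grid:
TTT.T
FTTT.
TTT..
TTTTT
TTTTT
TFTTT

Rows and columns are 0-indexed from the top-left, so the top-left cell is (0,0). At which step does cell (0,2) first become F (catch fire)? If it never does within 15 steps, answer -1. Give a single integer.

Step 1: cell (0,2)='T' (+6 fires, +2 burnt)
Step 2: cell (0,2)='T' (+8 fires, +6 burnt)
Step 3: cell (0,2)='F' (+6 fires, +8 burnt)
  -> target ignites at step 3
Step 4: cell (0,2)='.' (+2 fires, +6 burnt)
Step 5: cell (0,2)='.' (+1 fires, +2 burnt)
Step 6: cell (0,2)='.' (+0 fires, +1 burnt)
  fire out at step 6

3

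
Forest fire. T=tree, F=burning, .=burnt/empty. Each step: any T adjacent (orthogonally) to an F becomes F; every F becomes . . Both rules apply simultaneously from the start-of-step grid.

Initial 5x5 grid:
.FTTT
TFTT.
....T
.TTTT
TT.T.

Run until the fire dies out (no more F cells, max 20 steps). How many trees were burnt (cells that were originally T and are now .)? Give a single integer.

Step 1: +3 fires, +2 burnt (F count now 3)
Step 2: +2 fires, +3 burnt (F count now 2)
Step 3: +1 fires, +2 burnt (F count now 1)
Step 4: +0 fires, +1 burnt (F count now 0)
Fire out after step 4
Initially T: 14, now '.': 17
Total burnt (originally-T cells now '.'): 6

Answer: 6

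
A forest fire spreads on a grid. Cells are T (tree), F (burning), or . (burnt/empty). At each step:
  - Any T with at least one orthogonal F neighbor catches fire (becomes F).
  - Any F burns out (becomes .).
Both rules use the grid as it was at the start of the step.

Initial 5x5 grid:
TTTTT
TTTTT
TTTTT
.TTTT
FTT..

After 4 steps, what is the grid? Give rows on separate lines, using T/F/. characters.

Step 1: 1 trees catch fire, 1 burn out
  TTTTT
  TTTTT
  TTTTT
  .TTTT
  .FT..
Step 2: 2 trees catch fire, 1 burn out
  TTTTT
  TTTTT
  TTTTT
  .FTTT
  ..F..
Step 3: 2 trees catch fire, 2 burn out
  TTTTT
  TTTTT
  TFTTT
  ..FTT
  .....
Step 4: 4 trees catch fire, 2 burn out
  TTTTT
  TFTTT
  F.FTT
  ...FT
  .....

TTTTT
TFTTT
F.FTT
...FT
.....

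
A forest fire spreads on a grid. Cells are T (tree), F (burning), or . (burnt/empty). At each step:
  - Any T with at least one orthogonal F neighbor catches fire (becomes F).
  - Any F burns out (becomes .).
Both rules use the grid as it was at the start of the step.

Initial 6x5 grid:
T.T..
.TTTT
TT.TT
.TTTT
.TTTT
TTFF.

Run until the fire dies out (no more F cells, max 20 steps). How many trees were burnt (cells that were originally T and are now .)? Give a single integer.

Step 1: +3 fires, +2 burnt (F count now 3)
Step 2: +5 fires, +3 burnt (F count now 5)
Step 3: +3 fires, +5 burnt (F count now 3)
Step 4: +3 fires, +3 burnt (F count now 3)
Step 5: +4 fires, +3 burnt (F count now 4)
Step 6: +1 fires, +4 burnt (F count now 1)
Step 7: +0 fires, +1 burnt (F count now 0)
Fire out after step 7
Initially T: 20, now '.': 29
Total burnt (originally-T cells now '.'): 19

Answer: 19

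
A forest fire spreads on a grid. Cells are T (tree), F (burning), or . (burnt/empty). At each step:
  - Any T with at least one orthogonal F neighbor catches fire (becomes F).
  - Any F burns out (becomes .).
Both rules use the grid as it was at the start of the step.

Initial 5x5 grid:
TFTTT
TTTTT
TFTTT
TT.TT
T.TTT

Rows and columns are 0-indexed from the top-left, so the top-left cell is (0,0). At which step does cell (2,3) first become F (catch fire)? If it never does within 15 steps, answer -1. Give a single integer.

Step 1: cell (2,3)='T' (+6 fires, +2 burnt)
Step 2: cell (2,3)='F' (+5 fires, +6 burnt)
  -> target ignites at step 2
Step 3: cell (2,3)='.' (+5 fires, +5 burnt)
Step 4: cell (2,3)='.' (+3 fires, +5 burnt)
Step 5: cell (2,3)='.' (+2 fires, +3 burnt)
Step 6: cell (2,3)='.' (+0 fires, +2 burnt)
  fire out at step 6

2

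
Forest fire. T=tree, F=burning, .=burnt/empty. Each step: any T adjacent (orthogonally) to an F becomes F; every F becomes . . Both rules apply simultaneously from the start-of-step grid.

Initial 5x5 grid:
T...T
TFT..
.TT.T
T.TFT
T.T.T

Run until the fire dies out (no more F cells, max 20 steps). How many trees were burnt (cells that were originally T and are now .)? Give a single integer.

Answer: 10

Derivation:
Step 1: +5 fires, +2 burnt (F count now 5)
Step 2: +5 fires, +5 burnt (F count now 5)
Step 3: +0 fires, +5 burnt (F count now 0)
Fire out after step 3
Initially T: 13, now '.': 22
Total burnt (originally-T cells now '.'): 10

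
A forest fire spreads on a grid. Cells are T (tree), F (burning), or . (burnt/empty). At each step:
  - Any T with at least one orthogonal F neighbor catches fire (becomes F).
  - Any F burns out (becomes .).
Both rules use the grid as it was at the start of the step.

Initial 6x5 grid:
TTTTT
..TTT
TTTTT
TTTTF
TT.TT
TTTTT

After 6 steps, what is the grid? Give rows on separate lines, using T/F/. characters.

Step 1: 3 trees catch fire, 1 burn out
  TTTTT
  ..TTT
  TTTTF
  TTTF.
  TT.TF
  TTTTT
Step 2: 5 trees catch fire, 3 burn out
  TTTTT
  ..TTF
  TTTF.
  TTF..
  TT.F.
  TTTTF
Step 3: 5 trees catch fire, 5 burn out
  TTTTF
  ..TF.
  TTF..
  TF...
  TT...
  TTTF.
Step 4: 6 trees catch fire, 5 burn out
  TTTF.
  ..F..
  TF...
  F....
  TF...
  TTF..
Step 5: 4 trees catch fire, 6 burn out
  TTF..
  .....
  F....
  .....
  F....
  TF...
Step 6: 2 trees catch fire, 4 burn out
  TF...
  .....
  .....
  .....
  .....
  F....

TF...
.....
.....
.....
.....
F....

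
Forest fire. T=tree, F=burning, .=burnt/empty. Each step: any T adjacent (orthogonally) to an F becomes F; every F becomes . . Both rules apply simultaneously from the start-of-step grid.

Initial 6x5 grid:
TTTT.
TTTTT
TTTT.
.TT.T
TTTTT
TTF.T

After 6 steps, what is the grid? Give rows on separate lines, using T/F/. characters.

Step 1: 2 trees catch fire, 1 burn out
  TTTT.
  TTTTT
  TTTT.
  .TT.T
  TTFTT
  TF..T
Step 2: 4 trees catch fire, 2 burn out
  TTTT.
  TTTTT
  TTTT.
  .TF.T
  TF.FT
  F...T
Step 3: 4 trees catch fire, 4 burn out
  TTTT.
  TTTTT
  TTFT.
  .F..T
  F...F
  ....T
Step 4: 5 trees catch fire, 4 burn out
  TTTT.
  TTFTT
  TF.F.
  ....F
  .....
  ....F
Step 5: 4 trees catch fire, 5 burn out
  TTFT.
  TF.FT
  F....
  .....
  .....
  .....
Step 6: 4 trees catch fire, 4 burn out
  TF.F.
  F...F
  .....
  .....
  .....
  .....

TF.F.
F...F
.....
.....
.....
.....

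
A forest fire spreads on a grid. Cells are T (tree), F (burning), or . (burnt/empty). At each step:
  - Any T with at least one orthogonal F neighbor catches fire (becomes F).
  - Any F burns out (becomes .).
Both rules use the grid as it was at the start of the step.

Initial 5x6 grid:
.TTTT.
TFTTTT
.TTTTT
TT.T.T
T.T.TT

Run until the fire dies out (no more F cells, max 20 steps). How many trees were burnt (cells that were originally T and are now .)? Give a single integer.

Step 1: +4 fires, +1 burnt (F count now 4)
Step 2: +4 fires, +4 burnt (F count now 4)
Step 3: +4 fires, +4 burnt (F count now 4)
Step 4: +5 fires, +4 burnt (F count now 5)
Step 5: +1 fires, +5 burnt (F count now 1)
Step 6: +1 fires, +1 burnt (F count now 1)
Step 7: +1 fires, +1 burnt (F count now 1)
Step 8: +1 fires, +1 burnt (F count now 1)
Step 9: +0 fires, +1 burnt (F count now 0)
Fire out after step 9
Initially T: 22, now '.': 29
Total burnt (originally-T cells now '.'): 21

Answer: 21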